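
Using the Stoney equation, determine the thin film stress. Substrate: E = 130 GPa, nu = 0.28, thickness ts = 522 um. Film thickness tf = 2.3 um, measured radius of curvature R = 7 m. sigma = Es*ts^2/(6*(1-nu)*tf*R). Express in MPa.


Step 1: Compute numerator: Es * ts^2 = 130 * 522^2 = 35422920 (GPa*um^2)
Step 2: Compute denominator (R in um): 6*(1-nu)*tf*R = 6*0.72*2.3*7e6 = 69552000.0 (um^2)
Step 3: sigma (GPa) = 35422920 / 69552000.0 = 5.09301e-01 GPa
Step 4: Convert to MPa (x1000): sigma = 509.3 MPa


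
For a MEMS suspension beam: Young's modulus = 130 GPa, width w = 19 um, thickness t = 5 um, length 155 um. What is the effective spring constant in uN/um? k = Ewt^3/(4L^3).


Step 1: Convert E to consistent units (1 GPa = 1000 uN/um^2).
E = 130 GPa = 130000 uN/um^2
Step 2: Compute t^3 = 5^3 = 125
Step 3: Compute L^3 = 155^3 = 3723875
Step 4: k = 130000 * 19 * 125 / (4 * 3723875)
k = 20.7277 uN/um


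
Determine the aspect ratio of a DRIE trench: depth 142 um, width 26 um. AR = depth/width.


Step 1: AR = depth / width
Step 2: AR = 142 / 26
AR = 5.5


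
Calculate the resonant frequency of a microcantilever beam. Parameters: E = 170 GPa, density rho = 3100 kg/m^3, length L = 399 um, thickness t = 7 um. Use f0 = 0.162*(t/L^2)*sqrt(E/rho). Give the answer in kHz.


Step 1: Convert units to SI.
t_SI = 7e-6 m, L_SI = 399e-6 m
Step 2: Calculate sqrt(E/rho).
sqrt(170e9 / 3100) = 7405.32 m/s
Step 3: Compute f0.
f0 = 0.162 * 7e-6 / (399e-6)^2 * 7405.32 = 52748.6 Hz = 52.75 kHz


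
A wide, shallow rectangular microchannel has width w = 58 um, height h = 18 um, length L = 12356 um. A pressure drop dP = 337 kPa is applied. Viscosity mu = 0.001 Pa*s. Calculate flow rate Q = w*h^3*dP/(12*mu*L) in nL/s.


Step 1: Convert all dimensions to SI (meters).
w = 58e-6 m, h = 18e-6 m, L = 12356e-6 m, dP = 337e3 Pa
Step 2: Q = w * h^3 * dP / (12 * mu * L)
Q = 58e-6 * (18e-6)^3 * 337e3 / (12 * 0.001 * 12356e-6) = 7.6880511e-10 m^3/s
Step 3: Convert Q from m^3/s to nL/s (1 m^3 = 1e12 nL, so multiply by 1e12).
Q = 768.805 nL/s


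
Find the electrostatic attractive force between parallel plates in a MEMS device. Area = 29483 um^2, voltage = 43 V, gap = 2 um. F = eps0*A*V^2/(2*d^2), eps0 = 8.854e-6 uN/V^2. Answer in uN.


Step 1: Identify parameters.
eps0 = 8.854e-6 uN/V^2, A = 29483 um^2, V = 43 V, d = 2 um
Step 2: Compute V^2 = 43^2 = 1849
Step 3: Compute d^2 = 2^2 = 4
Step 4: F = 0.5 * 8.854e-6 * 29483 * 1849 / 4
F = 60.333 uN


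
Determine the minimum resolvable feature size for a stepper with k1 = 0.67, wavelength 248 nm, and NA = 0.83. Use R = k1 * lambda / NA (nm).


Step 1: Identify values: k1 = 0.67, lambda = 248 nm, NA = 0.83
Step 2: R = k1 * lambda / NA
R = 0.67 * 248 / 0.83
R = 200.2 nm


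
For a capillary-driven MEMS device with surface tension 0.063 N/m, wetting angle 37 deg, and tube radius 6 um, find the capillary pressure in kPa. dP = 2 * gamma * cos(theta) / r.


Step 1: cos(37 deg) = 0.7986
Step 2: Convert r to m: r = 6e-6 m
Step 3: dP = 2 * 0.063 * 0.7986 / 6e-6 = 16770.6 Pa
Step 4: Convert Pa to kPa (divide by 1000).
dP = 16.77 kPa


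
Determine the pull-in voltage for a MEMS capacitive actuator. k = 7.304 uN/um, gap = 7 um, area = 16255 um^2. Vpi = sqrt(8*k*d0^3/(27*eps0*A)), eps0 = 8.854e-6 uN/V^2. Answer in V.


Step 1: Compute numerator: 8 * k * d0^3 = 8 * 7.304 * 7^3 = 20042.176
Step 2: Compute denominator: 27 * eps0 * A = 27 * 8.854e-6 * 16255 = 3.885888
Step 3: Vpi = sqrt(20042.176 / 3.885888)
Vpi = 71.82 V


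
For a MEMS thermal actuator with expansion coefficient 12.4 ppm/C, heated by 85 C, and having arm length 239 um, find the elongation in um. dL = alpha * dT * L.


Step 1: Convert CTE: alpha = 12.4 ppm/C = 12.4e-6 /C
Step 2: dL = 12.4e-6 * 85 * 239
dL = 0.2519 um


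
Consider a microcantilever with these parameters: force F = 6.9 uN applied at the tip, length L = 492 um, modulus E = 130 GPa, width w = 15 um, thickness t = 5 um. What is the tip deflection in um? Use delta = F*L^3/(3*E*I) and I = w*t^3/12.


Step 1: Calculate the second moment of area.
I = w * t^3 / 12 = 15 * 5^3 / 12 = 156.25 um^4
Step 2: Convert E to consistent units (1 GPa = 1000 uN/um^2).
E = 130 GPa = 130000 uN/um^2
Step 3: Calculate tip deflection.
delta = F * L^3 / (3 * E * I)
delta = 6.9 * 492^3 / (3 * 130000 * 156.25)
delta = 13.4853 um


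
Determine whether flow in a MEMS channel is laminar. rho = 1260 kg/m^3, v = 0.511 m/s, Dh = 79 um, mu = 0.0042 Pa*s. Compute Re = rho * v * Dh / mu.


Step 1: Convert Dh to meters: Dh = 79e-6 m
Step 2: Re = rho * v * Dh / mu
Re = 1260 * 0.511 * 79e-6 / 0.0042
Re = 12.111
Since Re = 12.111 is below ~2300, the flow is laminar.


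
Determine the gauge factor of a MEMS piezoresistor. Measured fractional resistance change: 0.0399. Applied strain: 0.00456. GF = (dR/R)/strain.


Step 1: Identify values.
dR/R = 0.0399, strain = 0.00456
Step 2: GF = (dR/R) / strain = 0.0399 / 0.00456
GF = 8.8


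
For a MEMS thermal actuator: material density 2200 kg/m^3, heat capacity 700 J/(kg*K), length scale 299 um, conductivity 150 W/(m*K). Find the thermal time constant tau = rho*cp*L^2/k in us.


Step 1: Convert L to m: L = 299e-6 m
Step 2: L^2 = (299e-6)^2 = 8.9401e-08 m^2
Step 3: tau = 2200 * 700 * 8.9401e-08 / 150 = 9.178503e-04 s
Step 4: Convert to microseconds (multiply by 1e6).
tau = 917.85 us


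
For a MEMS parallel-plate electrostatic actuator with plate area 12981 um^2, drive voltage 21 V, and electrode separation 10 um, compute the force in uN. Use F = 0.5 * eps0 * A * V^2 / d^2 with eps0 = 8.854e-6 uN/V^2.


Step 1: Identify parameters.
eps0 = 8.854e-6 uN/V^2, A = 12981 um^2, V = 21 V, d = 10 um
Step 2: Compute V^2 = 21^2 = 441
Step 3: Compute d^2 = 10^2 = 100
Step 4: F = 0.5 * 8.854e-6 * 12981 * 441 / 100
F = 0.253 uN


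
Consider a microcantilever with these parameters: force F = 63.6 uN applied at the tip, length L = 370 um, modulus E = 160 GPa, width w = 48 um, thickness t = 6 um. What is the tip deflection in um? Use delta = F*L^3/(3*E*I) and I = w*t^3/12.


Step 1: Calculate the second moment of area.
I = w * t^3 / 12 = 48 * 6^3 / 12 = 864.0 um^4
Step 2: Convert E to consistent units (1 GPa = 1000 uN/um^2).
E = 160 GPa = 160000 uN/um^2
Step 3: Calculate tip deflection.
delta = F * L^3 / (3 * E * I)
delta = 63.6 * 370^3 / (3 * 160000 * 864.0)
delta = 7.768 um


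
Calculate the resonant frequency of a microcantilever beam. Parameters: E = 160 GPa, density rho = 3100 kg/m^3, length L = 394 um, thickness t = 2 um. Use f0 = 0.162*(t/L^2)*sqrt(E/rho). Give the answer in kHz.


Step 1: Convert units to SI.
t_SI = 2e-6 m, L_SI = 394e-6 m
Step 2: Calculate sqrt(E/rho).
sqrt(160e9 / 3100) = 7184.21 m/s
Step 3: Compute f0.
f0 = 0.162 * 2e-6 / (394e-6)^2 * 7184.21 = 14994.5 Hz = 14.99 kHz


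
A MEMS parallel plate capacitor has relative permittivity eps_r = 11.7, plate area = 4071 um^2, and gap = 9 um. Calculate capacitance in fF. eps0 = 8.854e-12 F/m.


Step 1: Convert area to m^2: A = 4071e-12 m^2
Step 2: Convert gap to m: d = 9e-6 m
Step 3: C = eps0 * eps_r * A / d
C = 8.854e-12 * 11.7 * 4071e-12 / 9e-6
Step 4: Convert to fF (multiply by 1e15).
C = 46.86 fF


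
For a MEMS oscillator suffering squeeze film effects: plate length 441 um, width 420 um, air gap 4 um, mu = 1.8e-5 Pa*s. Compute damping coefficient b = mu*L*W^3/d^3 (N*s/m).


Step 1: Convert to SI.
L = 441e-6 m, W = 420e-6 m, d = 4e-6 m
Step 2: W^3 = (420e-6)^3 = 7.41e-11 m^3
Step 3: d^3 = (4e-6)^3 = 6.40e-17 m^3
Step 4: b = 1.8e-5 * 441e-6 * 7.41e-11 / 6.40e-17
b = 9.19e-03 N*s/m


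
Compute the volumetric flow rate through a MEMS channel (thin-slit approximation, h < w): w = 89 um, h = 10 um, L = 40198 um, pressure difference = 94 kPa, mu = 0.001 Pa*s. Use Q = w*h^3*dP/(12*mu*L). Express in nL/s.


Step 1: Convert all dimensions to SI (meters).
w = 89e-6 m, h = 10e-6 m, L = 40198e-6 m, dP = 94e3 Pa
Step 2: Q = w * h^3 * dP / (12 * mu * L)
Q = 89e-6 * (10e-6)^3 * 94e3 / (12 * 0.001 * 40198e-6) = 1.734332e-11 m^3/s
Step 3: Convert Q from m^3/s to nL/s (1 m^3 = 1e12 nL, so multiply by 1e12).
Q = 17.343 nL/s


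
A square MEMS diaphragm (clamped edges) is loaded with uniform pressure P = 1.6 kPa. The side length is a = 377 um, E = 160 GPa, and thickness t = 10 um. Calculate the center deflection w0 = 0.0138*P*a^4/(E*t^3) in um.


Step 1: Convert pressure to compatible units (E is in GPa, so P in GPa).
P = 1.6 kPa = 1.6e-6 GPa
Step 2: Compute numerator: 0.0138 * P * a^4.
a^4 = 377^4 = 20200652641
numerator = 0.0138 * 1.6e-6 * 20200652641 = 4.46e+02
Step 3: Compute denominator: E * t^3 = 160 * 10^3 = 160000
Step 4: w0 = numerator / denominator = 4.46e+02 / 160000 = 0.0028 um


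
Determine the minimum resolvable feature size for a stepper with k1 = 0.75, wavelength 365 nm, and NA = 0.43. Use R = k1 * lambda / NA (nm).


Step 1: Identify values: k1 = 0.75, lambda = 365 nm, NA = 0.43
Step 2: R = k1 * lambda / NA
R = 0.75 * 365 / 0.43
R = 636.6 nm


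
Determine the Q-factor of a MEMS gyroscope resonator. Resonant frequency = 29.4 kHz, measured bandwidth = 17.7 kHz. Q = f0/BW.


Step 1: Q = f0 / bandwidth
Step 2: Q = 29.4 / 17.7
Q = 1.7


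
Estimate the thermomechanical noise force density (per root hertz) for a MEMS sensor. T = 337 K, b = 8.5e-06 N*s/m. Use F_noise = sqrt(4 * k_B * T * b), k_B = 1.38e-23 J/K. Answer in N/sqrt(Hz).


Step 1: Compute 4 * k_B * T * b
= 4 * 1.38e-23 * 337 * 8.5e-06
= 1.5812e-25 N^2/Hz
Step 2: F_noise = sqrt(1.5812e-25)
F_noise = 3.98e-13 N/sqrt(Hz)


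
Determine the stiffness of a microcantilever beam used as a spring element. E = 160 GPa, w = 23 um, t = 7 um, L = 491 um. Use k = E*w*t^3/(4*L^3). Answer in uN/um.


Step 1: Convert E to consistent units (1 GPa = 1000 uN/um^2).
E = 160 GPa = 160000 uN/um^2
Step 2: Compute t^3 = 7^3 = 343
Step 3: Compute L^3 = 491^3 = 118370771
Step 4: k = 160000 * 23 * 343 / (4 * 118370771)
k = 2.6659 uN/um


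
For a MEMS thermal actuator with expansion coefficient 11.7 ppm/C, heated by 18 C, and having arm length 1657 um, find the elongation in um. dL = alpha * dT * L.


Step 1: Convert CTE: alpha = 11.7 ppm/C = 11.7e-6 /C
Step 2: dL = 11.7e-6 * 18 * 1657
dL = 0.349 um


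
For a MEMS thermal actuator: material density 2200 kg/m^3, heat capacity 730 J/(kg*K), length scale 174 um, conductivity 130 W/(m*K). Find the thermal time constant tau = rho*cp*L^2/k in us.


Step 1: Convert L to m: L = 174e-6 m
Step 2: L^2 = (174e-6)^2 = 3.0276e-08 m^2
Step 3: tau = 2200 * 730 * 3.0276e-08 / 130 = 3.7402505e-04 s
Step 4: Convert to microseconds (multiply by 1e6).
tau = 374.025 us


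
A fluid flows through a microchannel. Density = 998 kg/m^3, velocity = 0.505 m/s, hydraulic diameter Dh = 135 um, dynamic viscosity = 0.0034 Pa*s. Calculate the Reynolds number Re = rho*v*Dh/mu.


Step 1: Convert Dh to meters: Dh = 135e-6 m
Step 2: Re = rho * v * Dh / mu
Re = 998 * 0.505 * 135e-6 / 0.0034
Re = 20.011


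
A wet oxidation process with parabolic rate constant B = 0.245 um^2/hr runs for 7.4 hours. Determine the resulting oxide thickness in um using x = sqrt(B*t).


Step 1: Compute B*t = 0.245 * 7.4 = 1.813
Step 2: x = sqrt(1.813)
x = 1.346 um


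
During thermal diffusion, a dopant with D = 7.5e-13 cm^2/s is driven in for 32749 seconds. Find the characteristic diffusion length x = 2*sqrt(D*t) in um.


Step 1: Compute D*t = 7.5e-13 * 32749 = 2.456175e-08 cm^2
Step 2: sqrt(D*t) = 1.56722e-04 cm
Step 3: x = 2 * 1.56722e-04 cm = 3.13444e-04 cm
Step 4: Convert to um (1 cm = 1e4 um): x = 3.134 um


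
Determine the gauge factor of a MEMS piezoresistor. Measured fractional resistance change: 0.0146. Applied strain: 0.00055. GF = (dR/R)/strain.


Step 1: Identify values.
dR/R = 0.0146, strain = 0.00055
Step 2: GF = (dR/R) / strain = 0.0146 / 0.00055
GF = 26.5


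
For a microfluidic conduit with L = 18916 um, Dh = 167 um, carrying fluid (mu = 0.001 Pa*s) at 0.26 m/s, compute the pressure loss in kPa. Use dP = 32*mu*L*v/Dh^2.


Step 1: Convert to SI: L = 18916e-6 m, Dh = 167e-6 m
Step 2: dP = 32 * 0.001 * 18916e-6 * 0.26 / (167e-6)^2
Step 3: dP = 5643.13 Pa
Step 4: Convert to kPa: dP = 5.64 kPa


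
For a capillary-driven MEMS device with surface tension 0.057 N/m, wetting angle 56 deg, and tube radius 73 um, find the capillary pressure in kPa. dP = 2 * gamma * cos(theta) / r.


Step 1: cos(56 deg) = 0.5592
Step 2: Convert r to m: r = 73e-6 m
Step 3: dP = 2 * 0.057 * 0.5592 / 73e-6 = 873.3 Pa
Step 4: Convert Pa to kPa (divide by 1000).
dP = 0.87 kPa


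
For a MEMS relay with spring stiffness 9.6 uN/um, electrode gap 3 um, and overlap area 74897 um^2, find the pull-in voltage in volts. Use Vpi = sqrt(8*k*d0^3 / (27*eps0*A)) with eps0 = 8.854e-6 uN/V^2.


Step 1: Compute numerator: 8 * k * d0^3 = 8 * 9.6 * 3^3 = 2073.6
Step 2: Compute denominator: 27 * eps0 * A = 27 * 8.854e-6 * 74897 = 17.904727
Step 3: Vpi = sqrt(2073.6 / 17.904727)
Vpi = 10.76 V


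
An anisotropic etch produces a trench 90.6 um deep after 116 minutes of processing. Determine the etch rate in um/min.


Step 1: Etch rate = depth / time
Step 2: rate = 90.6 / 116
rate = 0.781 um/min


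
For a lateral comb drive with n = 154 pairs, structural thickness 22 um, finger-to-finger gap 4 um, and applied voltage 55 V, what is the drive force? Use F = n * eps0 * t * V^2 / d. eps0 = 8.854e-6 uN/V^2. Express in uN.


Step 1: Parameters: n=154, eps0=8.854e-6 uN/V^2, t=22 um, V=55 V, d=4 um
Step 2: V^2 = 3025
Step 3: F = 154 * 8.854e-6 * 22 * 3025 / 4
F = 22.685 uN


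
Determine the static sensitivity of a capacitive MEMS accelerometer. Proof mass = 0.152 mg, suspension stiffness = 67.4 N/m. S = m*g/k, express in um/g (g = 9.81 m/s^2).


Step 1: Convert mass: m = 0.152 mg = 1.52e-07 kg
Step 2: S = m * g / k = 1.52e-07 * 9.81 / 67.4
Step 3: S = 2.21e-08 m/g
Step 4: Convert to um/g: S = 0.022 um/g


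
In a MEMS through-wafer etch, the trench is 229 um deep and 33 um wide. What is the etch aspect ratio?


Step 1: AR = depth / width
Step 2: AR = 229 / 33
AR = 6.9


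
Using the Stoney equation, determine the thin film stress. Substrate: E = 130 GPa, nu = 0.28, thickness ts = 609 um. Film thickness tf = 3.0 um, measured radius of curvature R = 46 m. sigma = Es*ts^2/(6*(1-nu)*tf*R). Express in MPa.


Step 1: Compute numerator: Es * ts^2 = 130 * 609^2 = 48214530 (GPa*um^2)
Step 2: Compute denominator (R in um): 6*(1-nu)*tf*R = 6*0.72*3.0*46e6 = 596160000.0 (um^2)
Step 3: sigma (GPa) = 48214530 / 596160000.0 = 8.0875e-02 GPa
Step 4: Convert to MPa (x1000): sigma = 80.9 MPa


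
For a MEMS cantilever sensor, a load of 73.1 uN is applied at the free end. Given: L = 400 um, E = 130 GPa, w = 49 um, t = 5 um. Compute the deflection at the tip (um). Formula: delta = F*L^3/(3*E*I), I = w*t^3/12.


Step 1: Calculate the second moment of area.
I = w * t^3 / 12 = 49 * 5^3 / 12 = 510.4167 um^4
Step 2: Convert E to consistent units (1 GPa = 1000 uN/um^2).
E = 130 GPa = 130000 uN/um^2
Step 3: Calculate tip deflection.
delta = F * L^3 / (3 * E * I)
delta = 73.1 * 400^3 / (3 * 130000 * 510.4167)
delta = 23.5022 um


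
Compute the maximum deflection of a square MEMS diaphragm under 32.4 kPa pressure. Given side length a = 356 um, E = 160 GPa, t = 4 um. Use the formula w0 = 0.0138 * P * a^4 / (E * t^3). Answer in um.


Step 1: Convert pressure to compatible units (E is in GPa, so P in GPa).
P = 32.4 kPa = 32.4e-6 GPa
Step 2: Compute numerator: 0.0138 * P * a^4.
a^4 = 356^4 = 16062013696
numerator = 0.0138 * 32.4e-6 * 16062013696 = 7.18165e+03
Step 3: Compute denominator: E * t^3 = 160 * 4^3 = 10240
Step 4: w0 = numerator / denominator = 7.18165e+03 / 10240 = 0.7013 um


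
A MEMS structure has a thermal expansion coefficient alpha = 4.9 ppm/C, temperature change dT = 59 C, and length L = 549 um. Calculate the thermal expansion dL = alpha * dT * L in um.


Step 1: Convert CTE: alpha = 4.9 ppm/C = 4.9e-6 /C
Step 2: dL = 4.9e-6 * 59 * 549
dL = 0.1587 um


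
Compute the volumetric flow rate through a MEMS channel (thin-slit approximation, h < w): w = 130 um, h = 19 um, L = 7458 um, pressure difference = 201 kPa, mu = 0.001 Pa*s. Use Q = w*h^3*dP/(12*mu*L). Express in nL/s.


Step 1: Convert all dimensions to SI (meters).
w = 130e-6 m, h = 19e-6 m, L = 7458e-6 m, dP = 201e3 Pa
Step 2: Q = w * h^3 * dP / (12 * mu * L)
Q = 130e-6 * (19e-6)^3 * 201e3 / (12 * 0.001 * 7458e-6) = 2.00261095e-09 m^3/s
Step 3: Convert Q from m^3/s to nL/s (1 m^3 = 1e12 nL, so multiply by 1e12).
Q = 2002.611 nL/s


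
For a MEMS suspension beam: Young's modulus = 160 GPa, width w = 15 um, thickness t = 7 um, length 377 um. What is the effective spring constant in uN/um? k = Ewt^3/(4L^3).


Step 1: Convert E to consistent units (1 GPa = 1000 uN/um^2).
E = 160 GPa = 160000 uN/um^2
Step 2: Compute t^3 = 7^3 = 343
Step 3: Compute L^3 = 377^3 = 53582633
Step 4: k = 160000 * 15 * 343 / (4 * 53582633)
k = 3.8408 uN/um


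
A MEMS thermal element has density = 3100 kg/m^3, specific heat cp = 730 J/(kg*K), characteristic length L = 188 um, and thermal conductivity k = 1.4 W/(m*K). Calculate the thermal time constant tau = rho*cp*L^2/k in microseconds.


Step 1: Convert L to m: L = 188e-6 m
Step 2: L^2 = (188e-6)^2 = 3.5344e-08 m^2
Step 3: tau = 3100 * 730 * 3.5344e-08 / 1.4 = 5.713105143e-02 s
Step 4: Convert to microseconds (multiply by 1e6).
tau = 57131.051 us


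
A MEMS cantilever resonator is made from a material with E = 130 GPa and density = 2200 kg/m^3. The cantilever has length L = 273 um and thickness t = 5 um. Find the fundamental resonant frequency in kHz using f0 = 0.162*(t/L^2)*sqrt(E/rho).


Step 1: Convert units to SI.
t_SI = 5e-6 m, L_SI = 273e-6 m
Step 2: Calculate sqrt(E/rho).
sqrt(130e9 / 2200) = 7687.06 m/s
Step 3: Compute f0.
f0 = 0.162 * 5e-6 / (273e-6)^2 * 7687.06 = 83544.9 Hz = 83.54 kHz


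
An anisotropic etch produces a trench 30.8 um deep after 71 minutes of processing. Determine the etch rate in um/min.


Step 1: Etch rate = depth / time
Step 2: rate = 30.8 / 71
rate = 0.434 um/min


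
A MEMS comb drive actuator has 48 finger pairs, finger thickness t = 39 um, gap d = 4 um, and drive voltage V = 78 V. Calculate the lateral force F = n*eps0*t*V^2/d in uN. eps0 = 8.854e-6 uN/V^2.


Step 1: Parameters: n=48, eps0=8.854e-6 uN/V^2, t=39 um, V=78 V, d=4 um
Step 2: V^2 = 6084
Step 3: F = 48 * 8.854e-6 * 39 * 6084 / 4
F = 25.21 uN


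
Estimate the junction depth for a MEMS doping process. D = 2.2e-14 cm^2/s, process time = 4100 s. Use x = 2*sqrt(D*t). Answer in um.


Step 1: Compute D*t = 2.2e-14 * 4100 = 9.02e-11 cm^2
Step 2: sqrt(D*t) = 9.497e-06 cm
Step 3: x = 2 * 9.497e-06 cm = 1.8994e-05 cm
Step 4: Convert to um (1 cm = 1e4 um): x = 0.19 um


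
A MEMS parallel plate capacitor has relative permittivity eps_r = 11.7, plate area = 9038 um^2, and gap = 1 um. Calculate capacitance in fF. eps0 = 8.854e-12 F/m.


Step 1: Convert area to m^2: A = 9038e-12 m^2
Step 2: Convert gap to m: d = 1e-6 m
Step 3: C = eps0 * eps_r * A / d
C = 8.854e-12 * 11.7 * 9038e-12 / 1e-6
Step 4: Convert to fF (multiply by 1e15).
C = 936.26 fF


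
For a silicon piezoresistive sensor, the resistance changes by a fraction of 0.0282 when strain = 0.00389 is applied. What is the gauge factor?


Step 1: Identify values.
dR/R = 0.0282, strain = 0.00389
Step 2: GF = (dR/R) / strain = 0.0282 / 0.00389
GF = 7.2


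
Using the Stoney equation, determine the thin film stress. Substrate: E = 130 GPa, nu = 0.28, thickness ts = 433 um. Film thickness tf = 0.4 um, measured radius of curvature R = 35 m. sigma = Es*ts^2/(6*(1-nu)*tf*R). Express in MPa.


Step 1: Compute numerator: Es * ts^2 = 130 * 433^2 = 24373570 (GPa*um^2)
Step 2: Compute denominator (R in um): 6*(1-nu)*tf*R = 6*0.72*0.4*35e6 = 60480000.0 (um^2)
Step 3: sigma (GPa) = 24373570 / 60480000.0 = 4.03002e-01 GPa
Step 4: Convert to MPa (x1000): sigma = 403.0 MPa


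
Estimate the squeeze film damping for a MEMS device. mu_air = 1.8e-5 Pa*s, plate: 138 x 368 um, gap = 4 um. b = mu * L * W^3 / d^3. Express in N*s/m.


Step 1: Convert to SI.
L = 138e-6 m, W = 368e-6 m, d = 4e-6 m
Step 2: W^3 = (368e-6)^3 = 4.98e-11 m^3
Step 3: d^3 = (4e-6)^3 = 6.40e-17 m^3
Step 4: b = 1.8e-5 * 138e-6 * 4.98e-11 / 6.40e-17
b = 1.93e-03 N*s/m


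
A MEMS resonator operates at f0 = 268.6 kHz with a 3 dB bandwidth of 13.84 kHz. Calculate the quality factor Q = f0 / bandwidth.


Step 1: Q = f0 / bandwidth
Step 2: Q = 268.6 / 13.84
Q = 19.4


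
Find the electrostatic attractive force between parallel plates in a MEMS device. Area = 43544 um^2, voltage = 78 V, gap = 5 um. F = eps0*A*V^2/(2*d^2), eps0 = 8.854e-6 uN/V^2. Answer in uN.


Step 1: Identify parameters.
eps0 = 8.854e-6 uN/V^2, A = 43544 um^2, V = 78 V, d = 5 um
Step 2: Compute V^2 = 78^2 = 6084
Step 3: Compute d^2 = 5^2 = 25
Step 4: F = 0.5 * 8.854e-6 * 43544 * 6084 / 25
F = 46.912 uN


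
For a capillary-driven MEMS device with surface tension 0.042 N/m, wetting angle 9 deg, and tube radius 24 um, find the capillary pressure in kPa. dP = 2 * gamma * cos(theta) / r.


Step 1: cos(9 deg) = 0.9877
Step 2: Convert r to m: r = 24e-6 m
Step 3: dP = 2 * 0.042 * 0.9877 / 24e-6 = 3457.0 Pa
Step 4: Convert Pa to kPa (divide by 1000).
dP = 3.46 kPa


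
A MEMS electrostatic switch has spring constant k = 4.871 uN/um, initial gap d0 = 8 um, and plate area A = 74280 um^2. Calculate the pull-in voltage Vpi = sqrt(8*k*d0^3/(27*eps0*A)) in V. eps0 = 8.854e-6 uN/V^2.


Step 1: Compute numerator: 8 * k * d0^3 = 8 * 4.871 * 8^3 = 19951.616
Step 2: Compute denominator: 27 * eps0 * A = 27 * 8.854e-6 * 74280 = 17.757228
Step 3: Vpi = sqrt(19951.616 / 17.757228)
Vpi = 33.52 V


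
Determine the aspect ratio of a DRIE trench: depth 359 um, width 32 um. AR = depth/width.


Step 1: AR = depth / width
Step 2: AR = 359 / 32
AR = 11.2


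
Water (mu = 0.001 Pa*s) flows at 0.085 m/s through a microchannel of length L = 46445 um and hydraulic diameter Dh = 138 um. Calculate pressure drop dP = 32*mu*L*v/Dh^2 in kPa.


Step 1: Convert to SI: L = 46445e-6 m, Dh = 138e-6 m
Step 2: dP = 32 * 0.001 * 46445e-6 * 0.085 / (138e-6)^2
Step 3: dP = 6633.61 Pa
Step 4: Convert to kPa: dP = 6.63 kPa


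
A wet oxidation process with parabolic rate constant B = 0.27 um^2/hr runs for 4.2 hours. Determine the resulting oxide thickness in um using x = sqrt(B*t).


Step 1: Compute B*t = 0.27 * 4.2 = 1.134
Step 2: x = sqrt(1.134)
x = 1.065 um


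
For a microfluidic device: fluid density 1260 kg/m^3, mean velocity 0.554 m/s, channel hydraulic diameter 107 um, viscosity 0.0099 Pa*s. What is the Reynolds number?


Step 1: Convert Dh to meters: Dh = 107e-6 m
Step 2: Re = rho * v * Dh / mu
Re = 1260 * 0.554 * 107e-6 / 0.0099
Re = 7.544


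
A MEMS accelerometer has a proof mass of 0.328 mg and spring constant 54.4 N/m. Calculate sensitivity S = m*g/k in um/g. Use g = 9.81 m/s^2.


Step 1: Convert mass: m = 0.328 mg = 3.28e-07 kg
Step 2: S = m * g / k = 3.28e-07 * 9.81 / 54.4
Step 3: S = 5.91e-08 m/g
Step 4: Convert to um/g: S = 0.059 um/g


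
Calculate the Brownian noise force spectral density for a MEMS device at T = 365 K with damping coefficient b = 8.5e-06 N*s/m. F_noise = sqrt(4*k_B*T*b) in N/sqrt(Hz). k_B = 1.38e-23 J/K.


Step 1: Compute 4 * k_B * T * b
= 4 * 1.38e-23 * 365 * 8.5e-06
= 1.7126e-25 N^2/Hz
Step 2: F_noise = sqrt(1.7126e-25)
F_noise = 4.14e-13 N/sqrt(Hz)


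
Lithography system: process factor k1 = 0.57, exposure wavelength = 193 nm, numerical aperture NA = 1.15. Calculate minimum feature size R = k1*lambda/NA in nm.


Step 1: Identify values: k1 = 0.57, lambda = 193 nm, NA = 1.15
Step 2: R = k1 * lambda / NA
R = 0.57 * 193 / 1.15
R = 95.7 nm


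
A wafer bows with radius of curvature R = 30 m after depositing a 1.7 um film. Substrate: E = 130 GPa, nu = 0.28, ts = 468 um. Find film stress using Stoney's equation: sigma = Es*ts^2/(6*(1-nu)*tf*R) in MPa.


Step 1: Compute numerator: Es * ts^2 = 130 * 468^2 = 28473120 (GPa*um^2)
Step 2: Compute denominator (R in um): 6*(1-nu)*tf*R = 6*0.72*1.7*30e6 = 220320000.0 (um^2)
Step 3: sigma (GPa) = 28473120 / 220320000.0 = 1.29235e-01 GPa
Step 4: Convert to MPa (x1000): sigma = 129.2 MPa


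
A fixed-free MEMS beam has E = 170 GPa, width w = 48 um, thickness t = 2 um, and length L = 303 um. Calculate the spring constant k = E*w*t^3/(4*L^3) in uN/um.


Step 1: Convert E to consistent units (1 GPa = 1000 uN/um^2).
E = 170 GPa = 170000 uN/um^2
Step 2: Compute t^3 = 2^3 = 8
Step 3: Compute L^3 = 303^3 = 27818127
Step 4: k = 170000 * 48 * 8 / (4 * 27818127)
k = 0.5867 uN/um


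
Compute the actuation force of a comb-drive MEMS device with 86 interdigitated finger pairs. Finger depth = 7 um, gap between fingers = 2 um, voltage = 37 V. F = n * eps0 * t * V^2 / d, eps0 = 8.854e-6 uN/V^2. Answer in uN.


Step 1: Parameters: n=86, eps0=8.854e-6 uN/V^2, t=7 um, V=37 V, d=2 um
Step 2: V^2 = 1369
Step 3: F = 86 * 8.854e-6 * 7 * 1369 / 2
F = 3.648 uN


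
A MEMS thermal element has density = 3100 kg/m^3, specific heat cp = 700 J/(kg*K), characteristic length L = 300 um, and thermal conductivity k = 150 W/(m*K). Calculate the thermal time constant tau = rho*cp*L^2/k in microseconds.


Step 1: Convert L to m: L = 300e-6 m
Step 2: L^2 = (300e-6)^2 = 9e-08 m^2
Step 3: tau = 3100 * 700 * 9e-08 / 150 = 1.302e-03 s
Step 4: Convert to microseconds (multiply by 1e6).
tau = 1302.0 us


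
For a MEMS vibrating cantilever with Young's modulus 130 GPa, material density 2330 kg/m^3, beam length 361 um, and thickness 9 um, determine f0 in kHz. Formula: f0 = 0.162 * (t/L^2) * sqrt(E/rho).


Step 1: Convert units to SI.
t_SI = 9e-6 m, L_SI = 361e-6 m
Step 2: Calculate sqrt(E/rho).
sqrt(130e9 / 2330) = 7469.54 m/s
Step 3: Compute f0.
f0 = 0.162 * 9e-6 / (361e-6)^2 * 7469.54 = 83567.4 Hz = 83.57 kHz


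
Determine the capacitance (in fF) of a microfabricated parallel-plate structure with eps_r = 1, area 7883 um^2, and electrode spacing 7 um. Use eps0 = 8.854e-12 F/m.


Step 1: Convert area to m^2: A = 7883e-12 m^2
Step 2: Convert gap to m: d = 7e-6 m
Step 3: C = eps0 * eps_r * A / d
C = 8.854e-12 * 1 * 7883e-12 / 7e-6
Step 4: Convert to fF (multiply by 1e15).
C = 9.97 fF


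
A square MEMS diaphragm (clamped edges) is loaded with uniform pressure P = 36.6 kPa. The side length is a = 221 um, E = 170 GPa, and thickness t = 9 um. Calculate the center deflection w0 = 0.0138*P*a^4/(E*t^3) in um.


Step 1: Convert pressure to compatible units (E is in GPa, so P in GPa).
P = 36.6 kPa = 36.6e-6 GPa
Step 2: Compute numerator: 0.0138 * P * a^4.
a^4 = 221^4 = 2385443281
numerator = 0.0138 * 36.6e-6 * 2385443281 = 1.205e+03
Step 3: Compute denominator: E * t^3 = 170 * 9^3 = 123930
Step 4: w0 = numerator / denominator = 1.205e+03 / 123930 = 0.0097 um


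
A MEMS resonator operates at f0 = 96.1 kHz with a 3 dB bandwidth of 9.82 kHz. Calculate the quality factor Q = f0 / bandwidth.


Step 1: Q = f0 / bandwidth
Step 2: Q = 96.1 / 9.82
Q = 9.8


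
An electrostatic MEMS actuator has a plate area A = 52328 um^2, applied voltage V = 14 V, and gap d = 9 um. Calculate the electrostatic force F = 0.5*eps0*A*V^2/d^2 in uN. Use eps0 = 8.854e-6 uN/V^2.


Step 1: Identify parameters.
eps0 = 8.854e-6 uN/V^2, A = 52328 um^2, V = 14 V, d = 9 um
Step 2: Compute V^2 = 14^2 = 196
Step 3: Compute d^2 = 9^2 = 81
Step 4: F = 0.5 * 8.854e-6 * 52328 * 196 / 81
F = 0.561 uN


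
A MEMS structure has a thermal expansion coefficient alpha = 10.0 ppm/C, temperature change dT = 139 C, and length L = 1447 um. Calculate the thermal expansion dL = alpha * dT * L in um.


Step 1: Convert CTE: alpha = 10.0 ppm/C = 10.0e-6 /C
Step 2: dL = 10.0e-6 * 139 * 1447
dL = 2.0113 um


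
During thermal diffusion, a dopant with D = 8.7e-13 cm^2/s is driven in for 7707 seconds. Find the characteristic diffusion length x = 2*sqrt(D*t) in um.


Step 1: Compute D*t = 8.7e-13 * 7707 = 6.70509e-09 cm^2
Step 2: sqrt(D*t) = 8.18846e-05 cm
Step 3: x = 2 * 8.18846e-05 cm = 1.637692e-04 cm
Step 4: Convert to um (1 cm = 1e4 um): x = 1.638 um


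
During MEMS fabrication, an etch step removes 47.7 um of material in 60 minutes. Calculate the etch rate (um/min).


Step 1: Etch rate = depth / time
Step 2: rate = 47.7 / 60
rate = 0.795 um/min


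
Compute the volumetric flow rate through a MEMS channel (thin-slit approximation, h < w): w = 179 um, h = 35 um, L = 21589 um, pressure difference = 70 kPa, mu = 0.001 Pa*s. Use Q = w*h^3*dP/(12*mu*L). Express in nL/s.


Step 1: Convert all dimensions to SI (meters).
w = 179e-6 m, h = 35e-6 m, L = 21589e-6 m, dP = 70e3 Pa
Step 2: Q = w * h^3 * dP / (12 * mu * L)
Q = 179e-6 * (35e-6)^3 * 70e3 / (12 * 0.001 * 21589e-6) = 2.07367853e-09 m^3/s
Step 3: Convert Q from m^3/s to nL/s (1 m^3 = 1e12 nL, so multiply by 1e12).
Q = 2073.679 nL/s


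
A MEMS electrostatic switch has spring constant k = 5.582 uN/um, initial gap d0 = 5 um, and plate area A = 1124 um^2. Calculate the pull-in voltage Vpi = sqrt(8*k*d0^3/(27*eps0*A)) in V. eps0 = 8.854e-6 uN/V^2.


Step 1: Compute numerator: 8 * k * d0^3 = 8 * 5.582 * 5^3 = 5582.0
Step 2: Compute denominator: 27 * eps0 * A = 27 * 8.854e-6 * 1124 = 0.268701
Step 3: Vpi = sqrt(5582.0 / 0.268701)
Vpi = 144.13 V


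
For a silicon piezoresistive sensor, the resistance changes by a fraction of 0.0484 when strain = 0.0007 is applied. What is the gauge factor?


Step 1: Identify values.
dR/R = 0.0484, strain = 0.0007
Step 2: GF = (dR/R) / strain = 0.0484 / 0.0007
GF = 69.1


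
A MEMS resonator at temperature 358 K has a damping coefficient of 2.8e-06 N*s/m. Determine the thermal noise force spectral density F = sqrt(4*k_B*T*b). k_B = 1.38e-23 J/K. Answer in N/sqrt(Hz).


Step 1: Compute 4 * k_B * T * b
= 4 * 1.38e-23 * 358 * 2.8e-06
= 5.5332e-26 N^2/Hz
Step 2: F_noise = sqrt(5.5332e-26)
F_noise = 2.35e-13 N/sqrt(Hz)


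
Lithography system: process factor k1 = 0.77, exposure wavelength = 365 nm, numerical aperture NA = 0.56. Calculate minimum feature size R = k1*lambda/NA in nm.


Step 1: Identify values: k1 = 0.77, lambda = 365 nm, NA = 0.56
Step 2: R = k1 * lambda / NA
R = 0.77 * 365 / 0.56
R = 501.9 nm


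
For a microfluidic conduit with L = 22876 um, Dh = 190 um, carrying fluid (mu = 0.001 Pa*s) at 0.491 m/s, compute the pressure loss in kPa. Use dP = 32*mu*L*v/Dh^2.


Step 1: Convert to SI: L = 22876e-6 m, Dh = 190e-6 m
Step 2: dP = 32 * 0.001 * 22876e-6 * 0.491 / (190e-6)^2
Step 3: dP = 9956.45 Pa
Step 4: Convert to kPa: dP = 9.96 kPa


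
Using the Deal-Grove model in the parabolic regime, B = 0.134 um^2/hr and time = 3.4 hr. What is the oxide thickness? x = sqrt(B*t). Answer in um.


Step 1: Compute B*t = 0.134 * 3.4 = 0.4556
Step 2: x = sqrt(0.4556)
x = 0.675 um


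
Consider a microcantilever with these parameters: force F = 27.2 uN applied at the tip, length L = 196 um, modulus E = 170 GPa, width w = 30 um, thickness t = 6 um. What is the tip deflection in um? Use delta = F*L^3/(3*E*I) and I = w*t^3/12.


Step 1: Calculate the second moment of area.
I = w * t^3 / 12 = 30 * 6^3 / 12 = 540.0 um^4
Step 2: Convert E to consistent units (1 GPa = 1000 uN/um^2).
E = 170 GPa = 170000 uN/um^2
Step 3: Calculate tip deflection.
delta = F * L^3 / (3 * E * I)
delta = 27.2 * 196^3 / (3 * 170000 * 540.0)
delta = 0.7437 um


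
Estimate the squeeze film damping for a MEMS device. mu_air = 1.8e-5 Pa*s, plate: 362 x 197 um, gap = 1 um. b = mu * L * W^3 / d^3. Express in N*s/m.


Step 1: Convert to SI.
L = 362e-6 m, W = 197e-6 m, d = 1e-6 m
Step 2: W^3 = (197e-6)^3 = 7.65e-12 m^3
Step 3: d^3 = (1e-6)^3 = 1.00e-18 m^3
Step 4: b = 1.8e-5 * 362e-6 * 7.65e-12 / 1.00e-18
b = 4.98e-02 N*s/m


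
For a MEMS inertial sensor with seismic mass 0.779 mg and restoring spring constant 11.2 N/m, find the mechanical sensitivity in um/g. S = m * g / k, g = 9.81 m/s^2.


Step 1: Convert mass: m = 0.779 mg = 7.79e-07 kg
Step 2: S = m * g / k = 7.79e-07 * 9.81 / 11.2
Step 3: S = 6.82e-07 m/g
Step 4: Convert to um/g: S = 0.682 um/g


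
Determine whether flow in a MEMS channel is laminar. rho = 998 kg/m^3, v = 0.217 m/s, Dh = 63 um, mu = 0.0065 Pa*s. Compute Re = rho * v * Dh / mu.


Step 1: Convert Dh to meters: Dh = 63e-6 m
Step 2: Re = rho * v * Dh / mu
Re = 998 * 0.217 * 63e-6 / 0.0065
Re = 2.099
Since Re = 2.099 is below ~2300, the flow is laminar.


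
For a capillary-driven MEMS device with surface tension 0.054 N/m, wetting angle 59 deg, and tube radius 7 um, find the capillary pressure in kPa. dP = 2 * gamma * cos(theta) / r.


Step 1: cos(59 deg) = 0.515
Step 2: Convert r to m: r = 7e-6 m
Step 3: dP = 2 * 0.054 * 0.515 / 7e-6 = 7945.7 Pa
Step 4: Convert Pa to kPa (divide by 1000).
dP = 7.95 kPa


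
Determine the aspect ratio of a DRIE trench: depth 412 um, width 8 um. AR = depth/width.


Step 1: AR = depth / width
Step 2: AR = 412 / 8
AR = 51.5


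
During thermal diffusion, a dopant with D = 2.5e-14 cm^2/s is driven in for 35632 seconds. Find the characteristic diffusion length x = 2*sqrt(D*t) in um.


Step 1: Compute D*t = 2.5e-14 * 35632 = 8.908e-10 cm^2
Step 2: sqrt(D*t) = 2.9846e-05 cm
Step 3: x = 2 * 2.9846e-05 cm = 5.9692e-05 cm
Step 4: Convert to um (1 cm = 1e4 um): x = 0.597 um


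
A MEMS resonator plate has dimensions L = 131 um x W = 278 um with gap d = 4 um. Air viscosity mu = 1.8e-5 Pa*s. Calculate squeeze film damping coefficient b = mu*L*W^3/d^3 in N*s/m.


Step 1: Convert to SI.
L = 131e-6 m, W = 278e-6 m, d = 4e-6 m
Step 2: W^3 = (278e-6)^3 = 2.15e-11 m^3
Step 3: d^3 = (4e-6)^3 = 6.40e-17 m^3
Step 4: b = 1.8e-5 * 131e-6 * 2.15e-11 / 6.40e-17
b = 7.92e-04 N*s/m


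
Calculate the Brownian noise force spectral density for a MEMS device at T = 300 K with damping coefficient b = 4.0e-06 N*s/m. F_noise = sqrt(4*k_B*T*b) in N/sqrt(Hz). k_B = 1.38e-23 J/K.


Step 1: Compute 4 * k_B * T * b
= 4 * 1.38e-23 * 300 * 4.0e-06
= 6.6240e-26 N^2/Hz
Step 2: F_noise = sqrt(6.6240e-26)
F_noise = 2.57e-13 N/sqrt(Hz)


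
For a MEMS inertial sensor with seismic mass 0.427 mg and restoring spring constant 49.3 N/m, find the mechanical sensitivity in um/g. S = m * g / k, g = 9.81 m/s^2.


Step 1: Convert mass: m = 0.427 mg = 4.27e-07 kg
Step 2: S = m * g / k = 4.27e-07 * 9.81 / 49.3
Step 3: S = 8.50e-08 m/g
Step 4: Convert to um/g: S = 0.085 um/g


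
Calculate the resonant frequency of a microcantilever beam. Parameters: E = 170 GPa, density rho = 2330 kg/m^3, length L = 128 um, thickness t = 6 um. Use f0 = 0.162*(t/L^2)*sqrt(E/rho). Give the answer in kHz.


Step 1: Convert units to SI.
t_SI = 6e-6 m, L_SI = 128e-6 m
Step 2: Calculate sqrt(E/rho).
sqrt(170e9 / 2330) = 8541.74 m/s
Step 3: Compute f0.
f0 = 0.162 * 6e-6 / (128e-6)^2 * 8541.74 = 506748.7 Hz = 506.75 kHz


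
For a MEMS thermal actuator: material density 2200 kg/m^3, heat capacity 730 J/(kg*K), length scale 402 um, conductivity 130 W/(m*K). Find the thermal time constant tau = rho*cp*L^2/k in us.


Step 1: Convert L to m: L = 402e-6 m
Step 2: L^2 = (402e-6)^2 = 1.61604e-07 m^2
Step 3: tau = 2200 * 730 * 1.61604e-07 / 130 = 1.99643095e-03 s
Step 4: Convert to microseconds (multiply by 1e6).
tau = 1996.431 us


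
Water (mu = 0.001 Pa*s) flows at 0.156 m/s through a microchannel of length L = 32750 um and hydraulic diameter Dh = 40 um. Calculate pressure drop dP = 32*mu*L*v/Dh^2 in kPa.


Step 1: Convert to SI: L = 32750e-6 m, Dh = 40e-6 m
Step 2: dP = 32 * 0.001 * 32750e-6 * 0.156 / (40e-6)^2
Step 3: dP = 102180.00 Pa
Step 4: Convert to kPa: dP = 102.18 kPa


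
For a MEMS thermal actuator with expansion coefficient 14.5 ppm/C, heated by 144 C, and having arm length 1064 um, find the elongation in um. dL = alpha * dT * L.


Step 1: Convert CTE: alpha = 14.5 ppm/C = 14.5e-6 /C
Step 2: dL = 14.5e-6 * 144 * 1064
dL = 2.2216 um


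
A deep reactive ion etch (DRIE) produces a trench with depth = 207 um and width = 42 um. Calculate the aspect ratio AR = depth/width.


Step 1: AR = depth / width
Step 2: AR = 207 / 42
AR = 4.9


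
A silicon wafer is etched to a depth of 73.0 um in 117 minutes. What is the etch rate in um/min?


Step 1: Etch rate = depth / time
Step 2: rate = 73.0 / 117
rate = 0.624 um/min


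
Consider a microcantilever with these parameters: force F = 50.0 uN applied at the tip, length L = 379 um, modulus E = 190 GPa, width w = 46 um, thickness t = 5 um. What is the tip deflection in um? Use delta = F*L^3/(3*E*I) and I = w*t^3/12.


Step 1: Calculate the second moment of area.
I = w * t^3 / 12 = 46 * 5^3 / 12 = 479.1667 um^4
Step 2: Convert E to consistent units (1 GPa = 1000 uN/um^2).
E = 190 GPa = 190000 uN/um^2
Step 3: Calculate tip deflection.
delta = F * L^3 / (3 * E * I)
delta = 50.0 * 379^3 / (3 * 190000 * 479.1667)
delta = 9.9661 um


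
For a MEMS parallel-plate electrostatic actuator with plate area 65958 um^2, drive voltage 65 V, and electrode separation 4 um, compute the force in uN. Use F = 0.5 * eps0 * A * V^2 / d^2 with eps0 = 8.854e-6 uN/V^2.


Step 1: Identify parameters.
eps0 = 8.854e-6 uN/V^2, A = 65958 um^2, V = 65 V, d = 4 um
Step 2: Compute V^2 = 65^2 = 4225
Step 3: Compute d^2 = 4^2 = 16
Step 4: F = 0.5 * 8.854e-6 * 65958 * 4225 / 16
F = 77.105 uN


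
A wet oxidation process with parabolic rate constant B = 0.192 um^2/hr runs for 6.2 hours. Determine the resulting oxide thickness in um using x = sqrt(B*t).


Step 1: Compute B*t = 0.192 * 6.2 = 1.1904
Step 2: x = sqrt(1.1904)
x = 1.091 um


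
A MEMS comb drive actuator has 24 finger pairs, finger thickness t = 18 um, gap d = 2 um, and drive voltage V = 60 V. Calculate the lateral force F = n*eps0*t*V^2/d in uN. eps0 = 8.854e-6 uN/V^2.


Step 1: Parameters: n=24, eps0=8.854e-6 uN/V^2, t=18 um, V=60 V, d=2 um
Step 2: V^2 = 3600
Step 3: F = 24 * 8.854e-6 * 18 * 3600 / 2
F = 6.885 uN


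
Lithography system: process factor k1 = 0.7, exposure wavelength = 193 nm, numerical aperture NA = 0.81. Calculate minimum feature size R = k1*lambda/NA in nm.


Step 1: Identify values: k1 = 0.7, lambda = 193 nm, NA = 0.81
Step 2: R = k1 * lambda / NA
R = 0.7 * 193 / 0.81
R = 166.8 nm


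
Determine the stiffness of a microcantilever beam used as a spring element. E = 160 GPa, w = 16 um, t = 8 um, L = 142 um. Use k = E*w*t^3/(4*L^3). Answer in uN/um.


Step 1: Convert E to consistent units (1 GPa = 1000 uN/um^2).
E = 160 GPa = 160000 uN/um^2
Step 2: Compute t^3 = 8^3 = 512
Step 3: Compute L^3 = 142^3 = 2863288
Step 4: k = 160000 * 16 * 512 / (4 * 2863288)
k = 114.4419 uN/um


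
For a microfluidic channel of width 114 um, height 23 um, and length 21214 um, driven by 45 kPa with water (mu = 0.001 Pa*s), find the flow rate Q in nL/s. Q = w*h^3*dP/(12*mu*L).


Step 1: Convert all dimensions to SI (meters).
w = 114e-6 m, h = 23e-6 m, L = 21214e-6 m, dP = 45e3 Pa
Step 2: Q = w * h^3 * dP / (12 * mu * L)
Q = 114e-6 * (23e-6)^3 * 45e3 / (12 * 0.001 * 21214e-6) = 2.4518679e-10 m^3/s
Step 3: Convert Q from m^3/s to nL/s (1 m^3 = 1e12 nL, so multiply by 1e12).
Q = 245.187 nL/s


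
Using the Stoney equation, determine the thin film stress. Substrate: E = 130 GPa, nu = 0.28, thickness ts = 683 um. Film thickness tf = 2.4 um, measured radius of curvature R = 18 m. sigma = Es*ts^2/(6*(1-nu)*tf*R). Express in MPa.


Step 1: Compute numerator: Es * ts^2 = 130 * 683^2 = 60643570 (GPa*um^2)
Step 2: Compute denominator (R in um): 6*(1-nu)*tf*R = 6*0.72*2.4*18e6 = 186624000.0 (um^2)
Step 3: sigma (GPa) = 60643570 / 186624000.0 = 3.24951e-01 GPa
Step 4: Convert to MPa (x1000): sigma = 325.0 MPa


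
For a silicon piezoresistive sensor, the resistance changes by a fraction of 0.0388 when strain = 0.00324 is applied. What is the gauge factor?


Step 1: Identify values.
dR/R = 0.0388, strain = 0.00324
Step 2: GF = (dR/R) / strain = 0.0388 / 0.00324
GF = 12.0


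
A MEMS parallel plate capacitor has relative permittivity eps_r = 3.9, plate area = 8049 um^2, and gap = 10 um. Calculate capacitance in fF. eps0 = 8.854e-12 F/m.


Step 1: Convert area to m^2: A = 8049e-12 m^2
Step 2: Convert gap to m: d = 10e-6 m
Step 3: C = eps0 * eps_r * A / d
C = 8.854e-12 * 3.9 * 8049e-12 / 10e-6
Step 4: Convert to fF (multiply by 1e15).
C = 27.79 fF
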